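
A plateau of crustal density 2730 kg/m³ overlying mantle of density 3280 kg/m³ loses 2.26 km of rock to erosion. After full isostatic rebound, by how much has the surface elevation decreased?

0.379 km

Rebound u = e ρ_c/ρ_m = 2.26 km × 2730/3280 = 1.881 km.
Net surface drop = e − u = 2.26 km − 1.881 km = e (ρ_m − ρ_c)/ρ_m = 0.379 km.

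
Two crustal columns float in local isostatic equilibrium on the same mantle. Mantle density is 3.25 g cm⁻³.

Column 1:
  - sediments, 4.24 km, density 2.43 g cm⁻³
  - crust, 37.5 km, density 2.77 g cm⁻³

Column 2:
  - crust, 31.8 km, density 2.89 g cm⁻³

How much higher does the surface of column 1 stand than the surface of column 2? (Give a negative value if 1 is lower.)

For any compensation level in the mantle, the mantle terms cancel and isostasy reduces to e = (Σt_1 − Σt_2) − (Σ(ρt)_1 − Σ(ρt)_2) / ρ_m.
Σt_1 = 41.74 km; Σt_2 = 31.8 km; Σ(ρt)_1 = 114.1782; Σ(ρt)_2 = 91.902 (in km·g cm⁻³).
e = (41.74 − 31.8) − (114.1782 − 91.902) / 3.25 = 3.09 km.

3.09 km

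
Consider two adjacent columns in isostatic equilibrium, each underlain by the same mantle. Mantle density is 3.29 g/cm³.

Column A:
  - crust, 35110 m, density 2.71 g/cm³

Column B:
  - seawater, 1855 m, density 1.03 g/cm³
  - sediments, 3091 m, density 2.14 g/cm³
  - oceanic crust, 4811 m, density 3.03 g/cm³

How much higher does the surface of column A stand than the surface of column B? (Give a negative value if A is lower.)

3450 m

For any compensation level in the mantle, the mantle terms cancel and isostasy reduces to e = (Σt_A − Σt_B) − (Σ(ρt)_A − Σ(ρt)_B) / ρ_m.
Σt_A = 35110 m; Σt_B = 9757 m; Σ(ρt)_A = 95148.1; Σ(ρt)_B = 23102.72 (in m·g/cm³).
e = (35110 − 9757) − (95148.1 − 23102.72) / 3.29 = 3450 m.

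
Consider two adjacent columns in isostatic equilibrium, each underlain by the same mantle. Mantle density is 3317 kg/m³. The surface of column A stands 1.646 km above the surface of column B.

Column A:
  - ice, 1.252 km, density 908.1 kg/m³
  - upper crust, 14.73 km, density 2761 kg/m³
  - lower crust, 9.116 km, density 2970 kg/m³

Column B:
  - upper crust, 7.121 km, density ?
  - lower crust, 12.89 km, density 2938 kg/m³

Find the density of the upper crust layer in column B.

Take the compensation level at the base of the deeper column (depth z_c below the surface of column A) and equate Σ ρ_i t_i down to z_c; mantle fills any gap and the z_c terms cancel.
Column A: 1.252×908.1 + 14.73×2761 + 9.116×2970 + (z_c − 25.098)×3317
Column B: 1.646×0 + 7.121×ρ + 12.89×2938 + (z_c − 1.646 − 20.011)×3317
The z_c×3317 term appears on both sides and cancels. Collect the known terms of each column as K = Σ(ρt)_known − 3317 × (depth of known layers): K_A = 68880.9912 − 3317×25.098 = −14369.0748; K_B = 37870.82 − 3317×(1.646 + 20.011) = −33965.449.
Balance: K_A = K_B + 7.121×ρ, so ρ = (K_A − K_B)/7.121 = 19596.4/7.121 = 2750 kg/m³.

2750 kg/m³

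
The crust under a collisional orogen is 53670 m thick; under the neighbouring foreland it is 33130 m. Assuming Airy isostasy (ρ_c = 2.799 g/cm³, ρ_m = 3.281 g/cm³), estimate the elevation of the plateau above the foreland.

Excess crust Δ = 53670 m − 33130 m = 20540 m, split between elevation h and root r with h + r = Δ.
Airy balance ρ_c h = (ρ_m − ρ_c) r gives r = h ρ_c/(ρ_m − ρ_c), so h (1 + ρ_c/(ρ_m − ρ_c)) = Δ, i.e. h = Δ (ρ_m − ρ_c)/ρ_m.
h = 20540 m × 0.482/3.281 = 3020 m.

3020 m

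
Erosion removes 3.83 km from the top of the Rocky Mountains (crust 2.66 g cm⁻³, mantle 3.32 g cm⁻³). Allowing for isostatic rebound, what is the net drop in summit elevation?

Rebound u = e ρ_c/ρ_m = 3.83 km × 2.66/3.32 = 3.069 km.
Net surface drop = e − u = 3.83 km − 3.069 km = e (ρ_m − ρ_c)/ρ_m = 0.761 km.

0.761 km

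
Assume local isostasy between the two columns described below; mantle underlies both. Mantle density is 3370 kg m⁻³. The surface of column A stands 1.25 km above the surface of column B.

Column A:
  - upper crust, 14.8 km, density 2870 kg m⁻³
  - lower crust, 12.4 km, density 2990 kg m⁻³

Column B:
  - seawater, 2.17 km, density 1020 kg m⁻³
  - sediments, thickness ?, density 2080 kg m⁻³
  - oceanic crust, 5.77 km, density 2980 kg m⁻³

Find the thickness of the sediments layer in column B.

Take the compensation level at the base of the deeper column (depth z_c below the surface of column A) and equate Σ ρ_i t_i down to z_c; mantle fills any gap and the z_c terms cancel.
Column A: 14.8×2870 + 12.4×2990 + (z_c − 27.2)×3370
Column B: 1.25×0 + 2.17×1020 + x×2080 + 5.77×2980 + (z_c − 1.25 − 7.94 − x)×3370
The z_c×3370 term appears on both sides and cancels. Collect the known terms of each column as K = Σ(ρt)_known − 3370 × (depth of known layers): K_A = 79552 − 3370×27.2 = −12112; K_B = 19408 − 3370×(1.25 + 7.94) = −11562.3.
Balance: K_A = K_B − x×(3370 − 2080), so x = (K_B − K_A)/(3370 − 2080) = 549.7/1290 = 0.426 km.

0.426 km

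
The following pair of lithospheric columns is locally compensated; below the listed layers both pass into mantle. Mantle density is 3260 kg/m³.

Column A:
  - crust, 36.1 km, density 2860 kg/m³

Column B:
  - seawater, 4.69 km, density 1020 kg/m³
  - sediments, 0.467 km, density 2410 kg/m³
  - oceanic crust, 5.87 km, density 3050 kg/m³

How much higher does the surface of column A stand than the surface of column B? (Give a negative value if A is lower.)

0.707 km

For any compensation level in the mantle, the mantle terms cancel and isostasy reduces to e = (Σt_A − Σt_B) − (Σ(ρt)_A − Σ(ρt)_B) / ρ_m.
Σt_A = 36.1 km; Σt_B = 11.027 km; Σ(ρt)_A = 103246; Σ(ρt)_B = 23812.77 (in km·kg/m³).
e = (36.1 − 11.027) − (103246 − 23812.77) / 3260 = 0.707 km.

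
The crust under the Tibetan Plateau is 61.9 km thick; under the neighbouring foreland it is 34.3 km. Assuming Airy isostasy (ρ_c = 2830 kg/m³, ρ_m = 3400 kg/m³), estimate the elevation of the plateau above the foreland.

4.63 km

Excess crust Δ = 61.9 km − 34.3 km = 27.6 km, split between elevation h and root r with h + r = Δ.
Airy balance ρ_c h = (ρ_m − ρ_c) r gives r = h ρ_c/(ρ_m − ρ_c), so h (1 + ρ_c/(ρ_m − ρ_c)) = Δ, i.e. h = Δ (ρ_m − ρ_c)/ρ_m.
h = 27.6 km × 570/3400 = 4.63 km.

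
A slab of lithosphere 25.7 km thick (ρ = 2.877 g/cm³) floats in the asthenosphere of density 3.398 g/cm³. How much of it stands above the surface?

Floating equilibrium: submerged depth d = t ρ_obj/ρ_fluid = 25.7 km × 2.877/3.398 = 21.76 km.
Freeboard = t − d = 25.7 km − 21.76 km = 3.94 km.

3.94 km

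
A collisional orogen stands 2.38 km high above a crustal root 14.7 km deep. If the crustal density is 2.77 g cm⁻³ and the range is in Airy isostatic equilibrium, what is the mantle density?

3.22 g cm⁻³

Airy balance: ρ_c h = (ρ_m − ρ_c) r → ρ_m = ρ_c (1 + h/r).
ρ_m = 2.77 × (1 + 2.38 km/14.7 km) = 3.22 g cm⁻³.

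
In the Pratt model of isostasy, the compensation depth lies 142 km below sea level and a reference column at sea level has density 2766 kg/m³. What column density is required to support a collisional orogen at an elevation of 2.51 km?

2720 kg/m³

Pratt balance: ρ_ref D = ρ (D + h).
ρ = ρ_ref D/(D + h) = 2766 × 142 km/(142 km + 2.51 km) = 2720 kg/m³.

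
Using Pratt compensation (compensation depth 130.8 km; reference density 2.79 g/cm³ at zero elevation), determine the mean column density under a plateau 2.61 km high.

Pratt balance: ρ_ref D = ρ (D + h).
ρ = ρ_ref D/(D + h) = 2.79 × 130.8 km/(130.8 km + 2.61 km) = 2.74 g/cm³.

2.74 g/cm³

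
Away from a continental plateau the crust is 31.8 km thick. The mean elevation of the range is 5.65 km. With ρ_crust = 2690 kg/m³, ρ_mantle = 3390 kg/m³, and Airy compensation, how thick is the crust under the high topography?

Root depth r = h ρ_c / (ρ_m − ρ_c) = 5.65 km × 2690 / 700 = 21.71 km.
Total thickness = T + h + r = 31.8 km + 5.65 km + 21.71 km = 59.2 km.

59.2 km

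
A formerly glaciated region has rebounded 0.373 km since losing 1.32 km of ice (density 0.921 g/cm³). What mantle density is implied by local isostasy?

3.26 g/cm³

ρ_m = ρ_ice t / u = 0.921 × 1.32 km/0.373 km = 3.26 g/cm³.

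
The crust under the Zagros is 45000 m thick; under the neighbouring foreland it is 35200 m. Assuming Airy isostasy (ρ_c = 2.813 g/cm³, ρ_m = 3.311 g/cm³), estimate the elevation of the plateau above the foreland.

Excess crust Δ = 45000 m − 35200 m = 9800 m, split between elevation h and root r with h + r = Δ.
Airy balance ρ_c h = (ρ_m − ρ_c) r gives r = h ρ_c/(ρ_m − ρ_c), so h (1 + ρ_c/(ρ_m − ρ_c)) = Δ, i.e. h = Δ (ρ_m − ρ_c)/ρ_m.
h = 9800 m × 0.498/3.311 = 1470 m.

1470 m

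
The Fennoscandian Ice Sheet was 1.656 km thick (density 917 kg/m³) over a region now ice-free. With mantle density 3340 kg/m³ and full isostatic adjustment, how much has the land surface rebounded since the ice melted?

0.455 km

Removing the load lets mantle flow back in; uplift u satisfies ρ_ice t = ρ_m u.
u = t ρ_ice/ρ_m = 1.656 km × 917/3340 = 0.455 km.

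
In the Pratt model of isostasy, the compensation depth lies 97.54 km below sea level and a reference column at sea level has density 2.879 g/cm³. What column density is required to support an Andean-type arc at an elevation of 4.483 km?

2.75 g/cm³

Pratt balance: ρ_ref D = ρ (D + h).
ρ = ρ_ref D/(D + h) = 2.879 × 97.54 km/(97.54 km + 4.483 km) = 2.75 g/cm³.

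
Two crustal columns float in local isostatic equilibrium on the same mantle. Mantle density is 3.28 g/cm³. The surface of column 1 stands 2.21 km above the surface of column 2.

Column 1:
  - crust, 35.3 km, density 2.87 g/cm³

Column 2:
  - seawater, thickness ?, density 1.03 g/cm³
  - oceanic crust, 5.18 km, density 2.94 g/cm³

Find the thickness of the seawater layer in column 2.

Take the compensation level at the base of the deeper column (depth z_c below the surface of column 1) and equate Σ ρ_i t_i down to z_c; mantle fills any gap and the z_c terms cancel.
Column 1: 35.3×2.87 + (z_c − 35.3)×3.28
Column 2: 2.21×0 + x×1.03 + 5.18×2.94 + (z_c − 2.21 − 5.18 − x)×3.28
The z_c×3.28 term appears on both sides and cancels. Collect the known terms of each column as K = Σ(ρt)_known − 3.28 × (depth of known layers): K_1 = 101.311 − 3.28×35.3 = −14.473; K_2 = 15.2292 − 3.28×(2.21 + 5.18) = −9.01.
Balance: K_1 = K_2 − x×(3.28 − 1.03), so x = (K_2 − K_1)/(3.28 − 1.03) = 5.463/2.25 = 2.43 km.

2.43 km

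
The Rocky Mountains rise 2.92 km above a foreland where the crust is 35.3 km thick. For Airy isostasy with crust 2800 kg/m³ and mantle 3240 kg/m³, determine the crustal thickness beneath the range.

Root depth r = h ρ_c / (ρ_m − ρ_c) = 2.92 km × 2800 / 440 = 18.58 km.
Total thickness = T + h + r = 35.3 km + 2.92 km + 18.58 km = 56.8 km.

56.8 km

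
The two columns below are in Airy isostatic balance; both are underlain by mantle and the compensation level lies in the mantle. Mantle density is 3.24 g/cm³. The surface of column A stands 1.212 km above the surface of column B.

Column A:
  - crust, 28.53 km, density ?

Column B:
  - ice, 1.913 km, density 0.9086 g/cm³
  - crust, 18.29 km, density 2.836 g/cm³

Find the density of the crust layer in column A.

Take the compensation level at the base of the deeper column (depth z_c below the surface of column A) and equate Σ ρ_i t_i down to z_c; mantle fills any gap and the z_c terms cancel.
Column A: 28.53×ρ + (z_c − 28.53)×3.24
Column B: 1.212×0 + 1.913×0.9086 + 18.29×2.836 + (z_c − 1.212 − 20.203)×3.24
The z_c×3.24 term appears on both sides and cancels. Collect the known terms of each column as K = Σ(ρt)_known − 3.24 × (depth of known layers): K_A = 0 − 3.24×28.53 = −92.4372; K_B = 53.6085918 − 3.24×(1.212 + 20.203) = −15.7760082.
Balance: K_A + 28.53×ρ = K_B, so ρ = (K_B − K_A)/28.53 = 76.6612/28.53 = 2.69 g/cm³.

2.69 g/cm³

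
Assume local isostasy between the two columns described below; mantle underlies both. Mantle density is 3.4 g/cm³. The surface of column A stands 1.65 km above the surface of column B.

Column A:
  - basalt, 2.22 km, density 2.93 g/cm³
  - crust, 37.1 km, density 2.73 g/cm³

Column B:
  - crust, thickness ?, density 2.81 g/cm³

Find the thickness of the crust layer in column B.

34.4 km

Take the compensation level at the base of the deeper column (depth z_c below the surface of column A) and equate Σ ρ_i t_i down to z_c; mantle fills any gap and the z_c terms cancel.
Column A: 2.22×2.93 + 37.1×2.73 + (z_c − 39.32)×3.4
Column B: 1.65×0 + x×2.81 + (z_c − 1.65 − 0 − x)×3.4
The z_c×3.4 term appears on both sides and cancels. Collect the known terms of each column as K = Σ(ρt)_known − 3.4 × (depth of known layers): K_A = 107.7876 − 3.4×39.32 = −25.9004; K_B = 0 − 3.4×(1.65 + 0) = −5.61.
Balance: K_A = K_B − x×(3.4 − 2.81), so x = (K_B − K_A)/(3.4 − 2.81) = 20.2904/0.59 = 34.4 km.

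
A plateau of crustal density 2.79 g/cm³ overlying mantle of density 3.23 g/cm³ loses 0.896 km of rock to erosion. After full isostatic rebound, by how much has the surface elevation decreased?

0.122 km

Rebound u = e ρ_c/ρ_m = 0.896 km × 2.79/3.23 = 0.7739 km.
Net surface drop = e − u = 0.896 km − 0.7739 km = e (ρ_m − ρ_c)/ρ_m = 0.122 km.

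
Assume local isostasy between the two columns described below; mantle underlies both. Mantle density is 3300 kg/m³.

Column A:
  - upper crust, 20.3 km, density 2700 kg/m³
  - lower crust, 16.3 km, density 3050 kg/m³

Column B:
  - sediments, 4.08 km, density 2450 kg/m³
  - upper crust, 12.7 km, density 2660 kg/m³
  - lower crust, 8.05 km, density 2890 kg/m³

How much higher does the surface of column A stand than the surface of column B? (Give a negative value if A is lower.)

0.412 km

For any compensation level in the mantle, the mantle terms cancel and isostasy reduces to e = (Σt_A − Σt_B) − (Σ(ρt)_A − Σ(ρt)_B) / ρ_m.
Σt_A = 36.6 km; Σt_B = 24.83 km; Σ(ρt)_A = 104525; Σ(ρt)_B = 67042.5 (in km·kg/m³).
e = (36.6 − 24.83) − (104525 − 67042.5) / 3300 = 0.412 km.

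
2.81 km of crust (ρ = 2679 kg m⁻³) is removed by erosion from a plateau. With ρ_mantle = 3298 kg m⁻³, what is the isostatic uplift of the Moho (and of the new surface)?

2.28 km

Unloading: uplift u = e ρ_c/ρ_m = 2.81 km × 2679/3298 = 2.28 km.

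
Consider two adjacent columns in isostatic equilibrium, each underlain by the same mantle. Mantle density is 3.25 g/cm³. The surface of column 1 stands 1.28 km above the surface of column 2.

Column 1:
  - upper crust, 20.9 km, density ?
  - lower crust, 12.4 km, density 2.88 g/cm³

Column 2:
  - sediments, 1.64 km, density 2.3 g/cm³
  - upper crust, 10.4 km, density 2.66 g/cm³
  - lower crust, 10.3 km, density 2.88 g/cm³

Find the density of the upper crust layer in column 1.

2.72 g/cm³

Take the compensation level at the base of the deeper column (depth z_c below the surface of column 1) and equate Σ ρ_i t_i down to z_c; mantle fills any gap and the z_c terms cancel.
Column 1: 20.9×ρ + 12.4×2.88 + (z_c − 33.3)×3.25
Column 2: 1.28×0 + 1.64×2.3 + 10.4×2.66 + 10.3×2.88 + (z_c − 1.28 − 22.34)×3.25
The z_c×3.25 term appears on both sides and cancels. Collect the known terms of each column as K = Σ(ρt)_known − 3.25 × (depth of known layers): K_1 = 35.712 − 3.25×33.3 = −72.513; K_2 = 61.1 − 3.25×(1.28 + 22.34) = −15.665.
Balance: K_1 + 20.9×ρ = K_2, so ρ = (K_2 − K_1)/20.9 = 56.848/20.9 = 2.72 g/cm³.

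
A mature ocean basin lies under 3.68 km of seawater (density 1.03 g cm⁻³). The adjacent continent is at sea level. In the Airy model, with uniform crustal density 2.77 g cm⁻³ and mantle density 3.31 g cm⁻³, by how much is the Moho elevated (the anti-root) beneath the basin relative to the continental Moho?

Balancing pressure at the compensation depth: replacing crust with seawater at the top is compensated by replacing crust with mantle at the base: d (ρ_c − ρ_w) = a (ρ_m − ρ_c).
a = d (ρ_c − ρ_w)/(ρ_m − ρ_c) = 3.68 km × 1.74/0.54 = 11.9 km.

11.9 km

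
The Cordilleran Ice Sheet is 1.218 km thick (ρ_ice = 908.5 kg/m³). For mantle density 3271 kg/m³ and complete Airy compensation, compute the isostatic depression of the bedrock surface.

Balancing pressure at the compensation depth: the ice load ρ_ice t is balanced by mantle displaced below, ρ_m s.
s = t ρ_ice / ρ_m = 1.218 km × 908.5/3271 = 0.338 km.

0.338 km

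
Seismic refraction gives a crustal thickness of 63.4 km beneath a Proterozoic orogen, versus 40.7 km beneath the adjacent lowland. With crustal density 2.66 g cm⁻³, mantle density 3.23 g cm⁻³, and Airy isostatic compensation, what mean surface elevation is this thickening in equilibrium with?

4.01 km

Excess crust Δ = 63.4 km − 40.7 km = 22.7 km, split between elevation h and root r with h + r = Δ.
Airy balance ρ_c h = (ρ_m − ρ_c) r gives r = h ρ_c/(ρ_m − ρ_c), so h (1 + ρ_c/(ρ_m − ρ_c)) = Δ, i.e. h = Δ (ρ_m − ρ_c)/ρ_m.
h = 22.7 km × 0.57/3.23 = 4.01 km.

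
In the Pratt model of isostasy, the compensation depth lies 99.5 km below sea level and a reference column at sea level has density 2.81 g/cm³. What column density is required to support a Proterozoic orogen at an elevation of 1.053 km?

Pratt balance: ρ_ref D = ρ (D + h).
ρ = ρ_ref D/(D + h) = 2.81 × 99.5 km/(99.5 km + 1.053 km) = 2.78 g/cm³.

2.78 g/cm³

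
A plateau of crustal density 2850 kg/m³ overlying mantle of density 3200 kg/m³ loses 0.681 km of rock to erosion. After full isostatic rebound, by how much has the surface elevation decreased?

Rebound u = e ρ_c/ρ_m = 0.681 km × 2850/3200 = 0.6065 km.
Net surface drop = e − u = 0.681 km − 0.6065 km = e (ρ_m − ρ_c)/ρ_m = 0.0745 km.

0.0745 km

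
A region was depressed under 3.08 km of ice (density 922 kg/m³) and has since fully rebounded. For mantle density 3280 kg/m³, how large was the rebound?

0.866 km

Removing the load lets mantle flow back in; uplift u satisfies ρ_ice t = ρ_m u.
u = t ρ_ice/ρ_m = 3.08 km × 922/3280 = 0.866 km.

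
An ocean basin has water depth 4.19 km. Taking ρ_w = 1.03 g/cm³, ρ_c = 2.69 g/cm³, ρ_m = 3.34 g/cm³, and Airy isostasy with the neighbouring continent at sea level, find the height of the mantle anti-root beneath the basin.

For local isostatic compensation: replacing crust with seawater at the top is compensated by replacing crust with mantle at the base: d (ρ_c − ρ_w) = a (ρ_m − ρ_c).
a = d (ρ_c − ρ_w)/(ρ_m − ρ_c) = 4.19 km × 1.66/0.65 = 10.7 km.

10.7 km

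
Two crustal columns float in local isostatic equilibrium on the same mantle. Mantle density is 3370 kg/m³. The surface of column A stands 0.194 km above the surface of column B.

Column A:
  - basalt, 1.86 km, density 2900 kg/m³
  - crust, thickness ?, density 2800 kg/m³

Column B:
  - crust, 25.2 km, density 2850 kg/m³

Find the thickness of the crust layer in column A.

22.6 km

Take the compensation level at the base of the deeper column (depth z_c below the surface of column A) and equate Σ ρ_i t_i down to z_c; mantle fills any gap and the z_c terms cancel.
Column A: 1.86×2900 + x×2800 + (z_c − 1.86 − x)×3370
Column B: 0.194×0 + 25.2×2850 + (z_c − 0.194 − 25.2)×3370
The z_c×3370 term appears on both sides and cancels. Collect the known terms of each column as K = Σ(ρt)_known − 3370 × (depth of known layers): K_A = 5394 − 3370×1.86 = −874.2; K_B = 71820 − 3370×(0.194 + 25.2) = −13757.78.
Balance: K_A − x×(3370 − 2800) = K_B, so x = (K_A − K_B)/(3370 − 2800) = 12883.6/570 = 22.6 km.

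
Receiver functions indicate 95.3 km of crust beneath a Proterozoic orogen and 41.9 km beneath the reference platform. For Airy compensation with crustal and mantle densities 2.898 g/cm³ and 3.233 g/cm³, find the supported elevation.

5.53 km

Excess crust Δ = 95.3 km − 41.9 km = 53.4 km, split between elevation h and root r with h + r = Δ.
Airy balance ρ_c h = (ρ_m − ρ_c) r gives r = h ρ_c/(ρ_m − ρ_c), so h (1 + ρ_c/(ρ_m − ρ_c)) = Δ, i.e. h = Δ (ρ_m − ρ_c)/ρ_m.
h = 53.4 km × 0.335/3.233 = 5.53 km.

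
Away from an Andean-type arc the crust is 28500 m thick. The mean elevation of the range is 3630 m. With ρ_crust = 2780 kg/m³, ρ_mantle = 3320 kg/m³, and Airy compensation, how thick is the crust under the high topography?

Root depth r = h ρ_c / (ρ_m − ρ_c) = 3630 m × 2780 / 540 = 18690 m.
Total thickness = T + h + r = 28500 m + 3630 m + 18690 m = 50800 m.

50800 m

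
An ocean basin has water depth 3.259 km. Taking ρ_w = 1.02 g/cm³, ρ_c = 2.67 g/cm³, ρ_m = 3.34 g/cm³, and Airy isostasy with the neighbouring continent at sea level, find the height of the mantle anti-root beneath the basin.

Balancing pressure at the compensation depth: replacing crust with seawater at the top is compensated by replacing crust with mantle at the base: d (ρ_c − ρ_w) = a (ρ_m − ρ_c).
a = d (ρ_c − ρ_w)/(ρ_m − ρ_c) = 3.259 km × 1.65/0.67 = 8.03 km.

8.03 km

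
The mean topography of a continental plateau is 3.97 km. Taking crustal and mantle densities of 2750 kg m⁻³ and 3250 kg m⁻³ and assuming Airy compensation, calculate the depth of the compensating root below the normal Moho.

By Archimedes' principle applied to the lithosphere: the weight of the topography is balanced by the buoyancy of the root, ρ_c h = (ρ_m − ρ_c) r.
r = h · ρ_c / (ρ_m − ρ_c) = 3.97 km × 2750 / (3250 − 2750) = 21.8 km.

21.8 km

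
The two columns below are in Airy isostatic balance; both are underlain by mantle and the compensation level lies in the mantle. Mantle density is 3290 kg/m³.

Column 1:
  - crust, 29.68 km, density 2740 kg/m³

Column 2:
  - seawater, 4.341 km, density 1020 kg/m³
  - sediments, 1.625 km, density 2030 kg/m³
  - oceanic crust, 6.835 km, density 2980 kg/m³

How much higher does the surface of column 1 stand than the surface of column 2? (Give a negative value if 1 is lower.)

For any compensation level in the mantle, the mantle terms cancel and isostasy reduces to e = (Σt_1 − Σt_2) − (Σ(ρt)_1 − Σ(ρt)_2) / ρ_m.
Σt_1 = 29.68 km; Σt_2 = 12.801 km; Σ(ρt)_1 = 81323.2; Σ(ρt)_2 = 28094.87 (in km·kg/m³).
e = (29.68 − 12.801) − (81323.2 − 28094.87) / 3290 = 0.7 km.

0.7 km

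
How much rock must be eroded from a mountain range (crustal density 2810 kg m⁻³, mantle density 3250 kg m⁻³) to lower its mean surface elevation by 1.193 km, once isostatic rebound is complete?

8.81 km

Net drop Δ = e − u = e − e ρ_c/ρ_m = e (ρ_m − ρ_c)/ρ_m.
e = Δ ρ_m/(ρ_m − ρ_c) = 1.193 km × 3250/440 = 8.81 km.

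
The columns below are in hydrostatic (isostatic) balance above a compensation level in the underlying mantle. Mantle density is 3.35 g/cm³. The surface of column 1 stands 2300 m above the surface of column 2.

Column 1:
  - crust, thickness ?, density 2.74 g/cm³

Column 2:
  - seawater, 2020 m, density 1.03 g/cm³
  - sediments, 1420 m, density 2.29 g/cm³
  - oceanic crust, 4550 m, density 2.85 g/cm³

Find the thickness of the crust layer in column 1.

26500 m

Take the compensation level at the base of the deeper column (depth z_c below the surface of column 1) and equate Σ ρ_i t_i down to z_c; mantle fills any gap and the z_c terms cancel.
Column 1: x×2.74 + (z_c − 0 − x)×3.35
Column 2: 2300×0 + 2020×1.03 + 1420×2.29 + 4550×2.85 + (z_c − 2300 − 7990)×3.35
The z_c×3.35 term appears on both sides and cancels. Collect the known terms of each column as K = Σ(ρt)_known − 3.35 × (depth of known layers): K_1 = 0 − 3.35×0 = 0; K_2 = 18299.9 − 3.35×(2300 + 7990) = −16171.6.
Balance: K_1 − x×(3.35 − 2.74) = K_2, so x = (K_1 − K_2)/(3.35 − 2.74) = 16171.6/0.61 = 26500 m.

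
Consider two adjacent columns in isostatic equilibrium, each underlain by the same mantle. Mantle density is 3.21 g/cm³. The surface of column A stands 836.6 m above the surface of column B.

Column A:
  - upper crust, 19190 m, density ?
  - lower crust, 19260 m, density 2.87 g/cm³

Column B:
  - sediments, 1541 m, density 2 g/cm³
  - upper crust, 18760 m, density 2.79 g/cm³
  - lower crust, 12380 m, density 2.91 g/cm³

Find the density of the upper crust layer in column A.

2.71 g/cm³

Take the compensation level at the base of the deeper column (depth z_c below the surface of column A) and equate Σ ρ_i t_i down to z_c; mantle fills any gap and the z_c terms cancel.
Column A: 19190×ρ + 19260×2.87 + (z_c − 38450)×3.21
Column B: 836.6×0 + 1541×2 + 18760×2.79 + 12380×2.91 + (z_c − 836.6 − 32681)×3.21
The z_c×3.21 term appears on both sides and cancels. Collect the known terms of each column as K = Σ(ρt)_known − 3.21 × (depth of known layers): K_A = 55276.2 − 3.21×38450 = −68148.3; K_B = 91448.2 − 3.21×(836.6 + 32681) = −16143.296.
Balance: K_A + 19190×ρ = K_B, so ρ = (K_B − K_A)/19190 = 52005/19190 = 2.71 g/cm³.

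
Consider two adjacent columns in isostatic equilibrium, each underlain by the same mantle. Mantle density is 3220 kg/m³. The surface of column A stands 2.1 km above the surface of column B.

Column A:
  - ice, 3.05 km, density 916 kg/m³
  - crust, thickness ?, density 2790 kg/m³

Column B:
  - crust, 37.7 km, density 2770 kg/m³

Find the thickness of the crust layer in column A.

38.8 km

Take the compensation level at the base of the deeper column (depth z_c below the surface of column A) and equate Σ ρ_i t_i down to z_c; mantle fills any gap and the z_c terms cancel.
Column A: 3.05×916 + x×2790 + (z_c − 3.05 − x)×3220
Column B: 2.1×0 + 37.7×2770 + (z_c − 2.1 − 37.7)×3220
The z_c×3220 term appears on both sides and cancels. Collect the known terms of each column as K = Σ(ρt)_known − 3220 × (depth of known layers): K_A = 2793.8 − 3220×3.05 = −7027.2; K_B = 104429 − 3220×(2.1 + 37.7) = −23727.
Balance: K_A − x×(3220 − 2790) = K_B, so x = (K_A − K_B)/(3220 − 2790) = 16699.8/430 = 38.8 km.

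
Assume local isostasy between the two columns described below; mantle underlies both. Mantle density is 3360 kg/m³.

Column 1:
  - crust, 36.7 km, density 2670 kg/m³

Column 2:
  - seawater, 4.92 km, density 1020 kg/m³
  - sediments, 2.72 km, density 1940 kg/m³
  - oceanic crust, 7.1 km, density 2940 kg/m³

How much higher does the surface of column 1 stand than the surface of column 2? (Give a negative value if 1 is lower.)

2.07 km

For any compensation level in the mantle, the mantle terms cancel and isostasy reduces to e = (Σt_1 − Σt_2) − (Σ(ρt)_1 − Σ(ρt)_2) / ρ_m.
Σt_1 = 36.7 km; Σt_2 = 14.74 km; Σ(ρt)_1 = 97989; Σ(ρt)_2 = 31169.2 (in km·kg/m³).
e = (36.7 − 14.74) − (97989 − 31169.2) / 3360 = 2.07 km.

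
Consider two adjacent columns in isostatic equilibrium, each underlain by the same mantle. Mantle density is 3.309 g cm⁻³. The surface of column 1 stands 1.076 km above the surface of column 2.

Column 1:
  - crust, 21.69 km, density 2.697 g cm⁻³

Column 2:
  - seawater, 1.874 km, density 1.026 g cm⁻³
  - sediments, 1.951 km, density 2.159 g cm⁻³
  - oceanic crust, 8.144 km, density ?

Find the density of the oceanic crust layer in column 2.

Take the compensation level at the base of the deeper column (depth z_c below the surface of column 1) and equate Σ ρ_i t_i down to z_c; mantle fills any gap and the z_c terms cancel.
Column 1: 21.69×2.697 + (z_c − 21.69)×3.309
Column 2: 1.076×0 + 1.874×1.026 + 1.951×2.159 + 8.144×ρ + (z_c − 1.076 − 11.969)×3.309
The z_c×3.309 term appears on both sides and cancels. Collect the known terms of each column as K = Σ(ρt)_known − 3.309 × (depth of known layers): K_1 = 58.49793 − 3.309×21.69 = −13.27428; K_2 = 6.134933 − 3.309×(1.076 + 11.969) = −37.030972.
Balance: K_1 = K_2 + 8.144×ρ, so ρ = (K_1 − K_2)/8.144 = 23.7567/8.144 = 2.92 g cm⁻³.

2.92 g cm⁻³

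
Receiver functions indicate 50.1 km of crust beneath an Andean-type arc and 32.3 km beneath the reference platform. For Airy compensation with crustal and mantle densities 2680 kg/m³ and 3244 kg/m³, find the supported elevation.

Excess crust Δ = 50.1 km − 32.3 km = 17.8 km, split between elevation h and root r with h + r = Δ.
Airy balance ρ_c h = (ρ_m − ρ_c) r gives r = h ρ_c/(ρ_m − ρ_c), so h (1 + ρ_c/(ρ_m − ρ_c)) = Δ, i.e. h = Δ (ρ_m − ρ_c)/ρ_m.
h = 17.8 km × 564/3244 = 3.09 km.

3.09 km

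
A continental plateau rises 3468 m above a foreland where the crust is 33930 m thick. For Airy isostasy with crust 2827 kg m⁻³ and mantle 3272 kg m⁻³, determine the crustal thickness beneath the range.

59400 m

Root depth r = h ρ_c / (ρ_m − ρ_c) = 3468 m × 2827 / 445 = 22030 m.
Total thickness = T + h + r = 33930 m + 3468 m + 22030 m = 59400 m.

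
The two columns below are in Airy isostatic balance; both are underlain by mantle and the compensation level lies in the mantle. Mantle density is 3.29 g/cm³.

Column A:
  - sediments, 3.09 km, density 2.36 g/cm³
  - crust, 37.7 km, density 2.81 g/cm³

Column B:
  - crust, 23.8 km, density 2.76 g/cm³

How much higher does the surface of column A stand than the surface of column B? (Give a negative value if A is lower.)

2.54 km

For any compensation level in the mantle, the mantle terms cancel and isostasy reduces to e = (Σt_A − Σt_B) − (Σ(ρt)_A − Σ(ρt)_B) / ρ_m.
Σt_A = 40.79 km; Σt_B = 23.8 km; Σ(ρt)_A = 113.2294; Σ(ρt)_B = 65.688 (in km·g/cm³).
e = (40.79 − 23.8) − (113.2294 − 65.688) / 3.29 = 2.54 km.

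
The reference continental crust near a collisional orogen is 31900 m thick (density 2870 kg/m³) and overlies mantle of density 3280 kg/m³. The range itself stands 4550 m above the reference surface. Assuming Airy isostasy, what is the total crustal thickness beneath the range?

68300 m

Root depth r = h ρ_c / (ρ_m − ρ_c) = 4550 m × 2870 / 410 = 31850 m.
Total thickness = T + h + r = 31900 m + 4550 m + 31850 m = 68300 m.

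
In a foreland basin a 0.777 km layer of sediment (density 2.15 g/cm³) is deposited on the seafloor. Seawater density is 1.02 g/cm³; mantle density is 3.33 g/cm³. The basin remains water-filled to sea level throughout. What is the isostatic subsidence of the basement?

Submarine loading: the sediment displaces seawater, and the subsidence is in turn flooded, so s (ρ_m − ρ_w) = t (ρ_sed − ρ_w).
s = 0.777 km × (2.15 − 1.02) / (3.33 − 1.02) = 0.38 km.

0.38 km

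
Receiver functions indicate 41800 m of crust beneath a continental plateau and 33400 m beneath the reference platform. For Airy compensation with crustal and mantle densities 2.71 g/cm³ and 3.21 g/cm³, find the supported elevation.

Excess crust Δ = 41800 m − 33400 m = 8400 m, split between elevation h and root r with h + r = Δ.
Airy balance ρ_c h = (ρ_m − ρ_c) r gives r = h ρ_c/(ρ_m − ρ_c), so h (1 + ρ_c/(ρ_m − ρ_c)) = Δ, i.e. h = Δ (ρ_m − ρ_c)/ρ_m.
h = 8400 m × 0.5/3.21 = 1310 m.

1310 m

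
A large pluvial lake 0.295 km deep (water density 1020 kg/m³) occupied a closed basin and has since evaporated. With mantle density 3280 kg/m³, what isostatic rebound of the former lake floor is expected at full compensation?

u = d ρ_w/ρ_m = 0.295 km × 1020/3280 = 0.0917 km.

0.0917 km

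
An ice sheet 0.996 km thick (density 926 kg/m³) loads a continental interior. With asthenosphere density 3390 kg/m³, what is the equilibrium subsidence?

0.272 km

Isostatic balance requires: the ice load ρ_ice t is balanced by mantle displaced below, ρ_m s.
s = t ρ_ice / ρ_m = 0.996 km × 926/3390 = 0.272 km.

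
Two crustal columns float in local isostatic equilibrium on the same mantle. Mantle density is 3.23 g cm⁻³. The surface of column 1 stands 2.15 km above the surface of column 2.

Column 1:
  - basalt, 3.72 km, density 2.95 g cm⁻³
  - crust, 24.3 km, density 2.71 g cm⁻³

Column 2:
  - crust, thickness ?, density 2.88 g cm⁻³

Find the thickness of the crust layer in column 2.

Take the compensation level at the base of the deeper column (depth z_c below the surface of column 1) and equate Σ ρ_i t_i down to z_c; mantle fills any gap and the z_c terms cancel.
Column 1: 3.72×2.95 + 24.3×2.71 + (z_c − 28.02)×3.23
Column 2: 2.15×0 + x×2.88 + (z_c − 2.15 − 0 − x)×3.23
The z_c×3.23 term appears on both sides and cancels. Collect the known terms of each column as K = Σ(ρt)_known − 3.23 × (depth of known layers): K_1 = 76.827 − 3.23×28.02 = −13.6776; K_2 = 0 − 3.23×(2.15 + 0) = −6.9445.
Balance: K_1 = K_2 − x×(3.23 − 2.88), so x = (K_2 − K_1)/(3.23 − 2.88) = 6.7331/0.35 = 19.2 km.

19.2 km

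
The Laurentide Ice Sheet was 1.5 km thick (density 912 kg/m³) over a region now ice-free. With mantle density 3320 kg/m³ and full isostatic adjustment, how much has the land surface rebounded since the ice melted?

0.412 km

Removing the load lets mantle flow back in; uplift u satisfies ρ_ice t = ρ_m u.
u = t ρ_ice/ρ_m = 1.5 km × 912/3320 = 0.412 km.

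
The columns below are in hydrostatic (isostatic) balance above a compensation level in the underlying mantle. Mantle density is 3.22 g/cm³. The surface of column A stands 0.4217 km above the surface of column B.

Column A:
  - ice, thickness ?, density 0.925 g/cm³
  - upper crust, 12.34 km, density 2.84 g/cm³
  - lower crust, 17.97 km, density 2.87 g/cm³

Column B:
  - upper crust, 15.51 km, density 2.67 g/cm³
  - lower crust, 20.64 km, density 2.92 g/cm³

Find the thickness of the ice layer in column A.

2.22 km

Take the compensation level at the base of the deeper column (depth z_c below the surface of column A) and equate Σ ρ_i t_i down to z_c; mantle fills any gap and the z_c terms cancel.
Column A: x×0.925 + 12.34×2.84 + 17.97×2.87 + (z_c − 30.31 − x)×3.22
Column B: 0.4217×0 + 15.51×2.67 + 20.64×2.92 + (z_c − 0.4217 − 36.15)×3.22
The z_c×3.22 term appears on both sides and cancels. Collect the known terms of each column as K = Σ(ρt)_known − 3.22 × (depth of known layers): K_A = 86.6195 − 3.22×30.31 = −10.9787; K_B = 101.6805 − 3.22×(0.4217 + 36.15) = −16.080374.
Balance: K_A − x×(3.22 − 0.925) = K_B, so x = (K_A − K_B)/(3.22 − 0.925) = 5.10167/2.295 = 2.22 km.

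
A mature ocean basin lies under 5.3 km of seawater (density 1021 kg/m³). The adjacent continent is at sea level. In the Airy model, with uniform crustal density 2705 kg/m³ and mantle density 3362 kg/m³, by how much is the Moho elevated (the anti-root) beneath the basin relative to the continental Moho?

13.6 km

Balancing pressure at the compensation depth: replacing crust with seawater at the top is compensated by replacing crust with mantle at the base: d (ρ_c − ρ_w) = a (ρ_m − ρ_c).
a = d (ρ_c − ρ_w)/(ρ_m − ρ_c) = 5.3 km × 1684/657 = 13.6 km.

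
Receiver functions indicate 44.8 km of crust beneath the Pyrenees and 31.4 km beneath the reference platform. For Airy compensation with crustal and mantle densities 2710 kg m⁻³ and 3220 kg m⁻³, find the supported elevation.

Excess crust Δ = 44.8 km − 31.4 km = 13.4 km, split between elevation h and root r with h + r = Δ.
Airy balance ρ_c h = (ρ_m − ρ_c) r gives r = h ρ_c/(ρ_m − ρ_c), so h (1 + ρ_c/(ρ_m − ρ_c)) = Δ, i.e. h = Δ (ρ_m − ρ_c)/ρ_m.
h = 13.4 km × 510/3220 = 2.12 km.

2.12 km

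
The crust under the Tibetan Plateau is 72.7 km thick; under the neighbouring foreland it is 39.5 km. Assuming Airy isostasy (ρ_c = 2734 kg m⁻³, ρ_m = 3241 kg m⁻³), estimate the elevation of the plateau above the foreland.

Excess crust Δ = 72.7 km − 39.5 km = 33.2 km, split between elevation h and root r with h + r = Δ.
Airy balance ρ_c h = (ρ_m − ρ_c) r gives r = h ρ_c/(ρ_m − ρ_c), so h (1 + ρ_c/(ρ_m − ρ_c)) = Δ, i.e. h = Δ (ρ_m − ρ_c)/ρ_m.
h = 33.2 km × 507/3241 = 5.19 km.

5.19 km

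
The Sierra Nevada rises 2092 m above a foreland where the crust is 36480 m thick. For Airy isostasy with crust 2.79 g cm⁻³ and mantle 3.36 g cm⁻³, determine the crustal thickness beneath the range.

48800 m

Root depth r = h ρ_c / (ρ_m − ρ_c) = 2092 m × 2.79 / 0.57 = 10240 m.
Total thickness = T + h + r = 36480 m + 2092 m + 10240 m = 48800 m.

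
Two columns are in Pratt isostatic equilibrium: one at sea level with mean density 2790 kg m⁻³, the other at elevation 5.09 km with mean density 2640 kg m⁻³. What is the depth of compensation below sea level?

ρ_ref D = ρ (D + h) → D (ρ_ref − ρ) = ρ h.
D = ρ h/(ρ_ref − ρ) = 2640 × 5.09 km/(2790 − 2640) = 89.6 km.

89.6 km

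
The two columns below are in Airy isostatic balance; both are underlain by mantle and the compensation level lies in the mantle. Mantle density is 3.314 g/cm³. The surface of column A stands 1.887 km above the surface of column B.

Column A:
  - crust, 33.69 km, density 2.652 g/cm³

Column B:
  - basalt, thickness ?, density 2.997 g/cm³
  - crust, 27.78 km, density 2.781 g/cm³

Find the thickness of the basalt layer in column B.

3.92 km

Take the compensation level at the base of the deeper column (depth z_c below the surface of column A) and equate Σ ρ_i t_i down to z_c; mantle fills any gap and the z_c terms cancel.
Column A: 33.69×2.652 + (z_c − 33.69)×3.314
Column B: 1.887×0 + x×2.997 + 27.78×2.781 + (z_c − 1.887 − 27.78 − x)×3.314
The z_c×3.314 term appears on both sides and cancels. Collect the known terms of each column as K = Σ(ρt)_known − 3.314 × (depth of known layers): K_A = 89.34588 − 3.314×33.69 = −22.30278; K_B = 77.25618 − 3.314×(1.887 + 27.78) = −21.060258.
Balance: K_A = K_B − x×(3.314 − 2.997), so x = (K_B − K_A)/(3.314 − 2.997) = 1.24252/0.317 = 3.92 km.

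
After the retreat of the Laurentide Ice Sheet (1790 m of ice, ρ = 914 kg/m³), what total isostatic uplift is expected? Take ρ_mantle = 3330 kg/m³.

Removing the load lets mantle flow back in; uplift u satisfies ρ_ice t = ρ_m u.
u = t ρ_ice/ρ_m = 1790 m × 914/3330 = 491 m.

491 m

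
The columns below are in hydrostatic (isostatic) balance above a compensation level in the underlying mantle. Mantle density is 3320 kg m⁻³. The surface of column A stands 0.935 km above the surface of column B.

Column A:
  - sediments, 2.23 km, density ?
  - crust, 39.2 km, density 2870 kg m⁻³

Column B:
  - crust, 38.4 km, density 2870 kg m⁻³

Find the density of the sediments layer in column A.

2090 kg m⁻³

Take the compensation level at the base of the deeper column (depth z_c below the surface of column A) and equate Σ ρ_i t_i down to z_c; mantle fills any gap and the z_c terms cancel.
Column A: 2.23×ρ + 39.2×2870 + (z_c − 41.43)×3320
Column B: 0.935×0 + 38.4×2870 + (z_c − 0.935 − 38.4)×3320
The z_c×3320 term appears on both sides and cancels. Collect the known terms of each column as K = Σ(ρt)_known − 3320 × (depth of known layers): K_A = 112504 − 3320×41.43 = −25043.6; K_B = 110208 − 3320×(0.935 + 38.4) = −20384.2.
Balance: K_A + 2.23×ρ = K_B, so ρ = (K_B − K_A)/2.23 = 4659.4/2.23 = 2090 kg m⁻³.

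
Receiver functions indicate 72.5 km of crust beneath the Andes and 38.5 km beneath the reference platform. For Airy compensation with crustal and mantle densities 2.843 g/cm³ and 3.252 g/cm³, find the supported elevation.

Excess crust Δ = 72.5 km − 38.5 km = 34 km, split between elevation h and root r with h + r = Δ.
Airy balance ρ_c h = (ρ_m − ρ_c) r gives r = h ρ_c/(ρ_m − ρ_c), so h (1 + ρ_c/(ρ_m − ρ_c)) = Δ, i.e. h = Δ (ρ_m − ρ_c)/ρ_m.
h = 34 km × 0.409/3.252 = 4.28 km.

4.28 km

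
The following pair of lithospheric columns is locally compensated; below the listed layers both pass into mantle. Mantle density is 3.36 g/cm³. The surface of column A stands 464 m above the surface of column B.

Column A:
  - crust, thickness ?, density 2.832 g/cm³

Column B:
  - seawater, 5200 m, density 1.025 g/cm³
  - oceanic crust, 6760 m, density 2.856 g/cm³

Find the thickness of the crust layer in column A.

32400 m

Take the compensation level at the base of the deeper column (depth z_c below the surface of column A) and equate Σ ρ_i t_i down to z_c; mantle fills any gap and the z_c terms cancel.
Column A: x×2.832 + (z_c − 0 − x)×3.36
Column B: 464×0 + 5200×1.025 + 6760×2.856 + (z_c − 464 − 11960)×3.36
The z_c×3.36 term appears on both sides and cancels. Collect the known terms of each column as K = Σ(ρt)_known − 3.36 × (depth of known layers): K_A = 0 − 3.36×0 = 0; K_B = 24636.56 − 3.36×(464 + 11960) = −17108.08.
Balance: K_A − x×(3.36 − 2.832) = K_B, so x = (K_A − K_B)/(3.36 − 2.832) = 17108.1/0.528 = 32400 m.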